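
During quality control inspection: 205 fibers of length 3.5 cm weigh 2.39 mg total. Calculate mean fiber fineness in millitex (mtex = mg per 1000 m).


Formula: fineness (mtex) = mass (mg) / total length (km) = (mass_mg / total_length_m) * 1000
Step 1: Convert fiber length: 3.5 cm = 0.035 m
Step 2: Total fiber length = 205 * 0.035 = 7.175 m
Step 3: Linear density = 2.39 mg / 7.175 m = 0.3331 mg/m
Step 4: fineness = 0.3331 * 1000 = 333.1 mtex

333.1 mtex


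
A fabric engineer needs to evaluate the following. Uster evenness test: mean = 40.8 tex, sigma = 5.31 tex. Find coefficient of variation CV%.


Formula: CV% = (standard deviation / mean) * 100
Step 1: Ratio = 5.31 / 40.8 = 0.130147
Step 2: CV% = 0.130147 * 100 = 13.0147% ≈ 13.0%

13.0%


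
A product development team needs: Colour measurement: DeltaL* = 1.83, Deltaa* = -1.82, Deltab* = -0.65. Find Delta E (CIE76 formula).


Formula: Delta E = sqrt(dL*^2 + da*^2 + db*^2)
Step 1: dL*^2 = 1.83^2 = 3.3489
Step 2: da*^2 = (-1.82)^2 = 3.3124
Step 3: db*^2 = (-0.65)^2 = 0.4225
Step 4: Sum = 3.3489 + 3.3124 + 0.4225 = 7.0838
Step 5: Delta E = sqrt(7.0838) = 2.66

2.66 Delta E


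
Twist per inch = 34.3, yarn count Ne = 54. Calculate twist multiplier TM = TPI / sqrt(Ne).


Formula: TM = TPI / sqrt(Ne)
Step 1: sqrt(Ne) = sqrt(54) = 7.3485
Step 2: TM = 34.3 / 7.3485 = 4.67

4.67 TM


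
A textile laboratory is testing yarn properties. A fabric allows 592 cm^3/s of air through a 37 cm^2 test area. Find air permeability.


Formula: Air Permeability = Airflow / Test Area
AP = 592 cm^3/s / 37 cm^2
AP = 16.0 cm^3/s/cm^2

16.0 cm^3/s/cm^2


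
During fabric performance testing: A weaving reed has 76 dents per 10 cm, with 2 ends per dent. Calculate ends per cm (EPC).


Formula: EPC = (dents per 10 cm * ends per dent) / 10
Step 1: Total ends per 10 cm = 76 * 2 = 152
Step 2: EPC = 152 / 10 = 15.2 ends/cm

15.2 ends/cm


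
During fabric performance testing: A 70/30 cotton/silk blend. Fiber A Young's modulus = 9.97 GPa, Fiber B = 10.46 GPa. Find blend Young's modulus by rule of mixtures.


Formula: Blend property = (fraction_A * property_A) + (fraction_B * property_B)
Step 1: Contribution A = 70/100 * 9.97 GPa = 6.979 GPa
Step 2: Contribution B = 30/100 * 10.46 GPa = 3.138 GPa
Step 3: Blend Young's modulus = 6.979 + 3.138 = 10.117 GPa

10.117 GPa


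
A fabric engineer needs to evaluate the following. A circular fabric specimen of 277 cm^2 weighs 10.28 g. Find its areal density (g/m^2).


Formula: GSM = mass_g / area_m2
Step 1: Convert area: 277 cm^2 = 277 / 10000 = 0.0277 m^2
Step 2: GSM = 10.28 g / 0.0277 m^2 = 371.1 g/m^2

371.1 g/m^2


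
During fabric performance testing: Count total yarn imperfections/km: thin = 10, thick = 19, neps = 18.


Formula: Total = thin places + thick places + neps
Total = 10 + 19 + 18
Total = 47 imperfections/km

47 imperfections/km


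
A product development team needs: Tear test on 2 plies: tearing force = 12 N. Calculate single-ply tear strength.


Formula: Per-ply strength = Total force / Number of plies
Per-ply = 12 N / 2
Per-ply = 6 N

6 N


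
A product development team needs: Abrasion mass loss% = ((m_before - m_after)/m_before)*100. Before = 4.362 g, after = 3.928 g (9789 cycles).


Formula: Mass loss% = ((m_before - m_after) / m_before) * 100
Step 1: Mass loss = 4.362 - 3.928 = 0.434 g
Step 2: Ratio = 0.434 / 4.362 = 0.0994956
Step 3: Mass loss% = 0.0994956 * 100 = 9.94956% ≈ 9.95%

9.95%


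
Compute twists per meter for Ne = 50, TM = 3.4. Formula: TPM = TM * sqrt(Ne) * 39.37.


Formula: TPM = TM * sqrt(Ne) * 39.37
Step 1: sqrt(Ne) = sqrt(50) = 7.0711
Step 2: TM * sqrt(Ne) = 3.4 * 7.0711 = 24.0417
Step 3: TPM = 24.0417 * 39.37 = 947 twists/m

947 twists/m


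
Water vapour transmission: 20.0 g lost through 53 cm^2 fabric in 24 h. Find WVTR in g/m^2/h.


Formula: WVTR = mass_loss / (area * time)
Step 1: Convert area: 53 cm^2 = 0.0053 m^2
Step 2: WVTR = 20.0 g / (0.0053 m^2 * 24 h)
Step 3: WVTR = 20.0 / 0.1272 = 157.2 g/m^2/h

157.2 g/m^2/h


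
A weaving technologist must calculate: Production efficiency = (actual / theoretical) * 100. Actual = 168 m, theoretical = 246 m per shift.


Formula: Efficiency% = (Actual output / Theoretical output) * 100
Efficiency% = (168 / 246) * 100
Efficiency% = 0.682927 * 100 = 68.2927% ≈ 68.3%

68.3%


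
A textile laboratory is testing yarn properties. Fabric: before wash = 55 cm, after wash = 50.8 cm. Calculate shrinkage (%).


Formula: Shrinkage% = ((L_before - L_after) / L_before) * 100
Step 1: Shrinkage = 55 - 50.8 = 4.2 cm
Step 2: Shrinkage% = (4.2 / 55) * 100
Step 3: Shrinkage% = 0.076364 * 100 = 7.6364% ≈ 7.6%

7.6%


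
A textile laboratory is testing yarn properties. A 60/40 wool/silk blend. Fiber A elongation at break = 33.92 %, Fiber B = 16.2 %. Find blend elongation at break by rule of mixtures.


Formula: Blend property = (fraction_A * property_A) + (fraction_B * property_B)
Step 1: Contribution A = 60/100 * 33.92 % = 20.352 %
Step 2: Contribution B = 40/100 * 16.2 % = 6.48 %
Step 3: Blend elongation at break = 20.352 + 6.48 = 26.832 %

26.832 %


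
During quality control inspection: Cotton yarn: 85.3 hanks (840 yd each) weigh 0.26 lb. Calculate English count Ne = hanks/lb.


Formula: Ne = hanks / mass_lb
Substituting: Ne = 85.3 / 0.26
Ne = 328.1

328.1 Ne


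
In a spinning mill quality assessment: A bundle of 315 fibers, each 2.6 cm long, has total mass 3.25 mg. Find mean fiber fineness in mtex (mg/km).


Formula: fineness (mtex) = mass (mg) / total length (km) = (mass_mg / total_length_m) * 1000
Step 1: Convert fiber length: 2.6 cm = 0.026 m
Step 2: Total fiber length = 315 * 0.026 = 8.19 m
Step 3: Linear density = 3.25 mg / 8.19 m = 0.3968 mg/m
Step 4: fineness = 0.3968 * 1000 = 396.8 mtex

396.8 mtex


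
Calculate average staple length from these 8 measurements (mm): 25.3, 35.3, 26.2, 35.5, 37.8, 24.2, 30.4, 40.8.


Formula: Mean = sum of lengths / count
Sum = 25.3 + 35.3 + 26.2 + 35.5 + 37.8 + 24.2 + 30.4 + 40.8
Sum = 255.5 mm
Mean = 255.5 / 8 = 31.94 mm

31.94 mm


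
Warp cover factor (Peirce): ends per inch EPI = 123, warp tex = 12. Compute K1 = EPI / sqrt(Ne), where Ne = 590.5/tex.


Formula: K1 = EPI / sqrt(Ne), with Ne = 590.5 / tex_warp
Step 1: Ne = 590.5 / 12 = 49.208
Step 2: sqrt(Ne) = sqrt(49.208) = 7.0148
Step 3: K1 = 123 / 7.0148 = 17.5

17.5


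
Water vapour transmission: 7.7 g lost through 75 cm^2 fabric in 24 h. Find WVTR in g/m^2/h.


Formula: WVTR = mass_loss / (area * time)
Step 1: Convert area: 75 cm^2 = 0.0075 m^2
Step 2: WVTR = 7.7 g / (0.0075 m^2 * 24 h)
Step 3: WVTR = 7.7 / 0.18 = 42.8 g/m^2/h

42.8 g/m^2/h


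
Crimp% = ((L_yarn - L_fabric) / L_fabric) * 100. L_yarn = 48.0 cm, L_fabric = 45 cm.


Formula: Crimp% = ((L_yarn - L_fabric) / L_fabric) * 100
Step 1: Extension = 48.0 - 45 = 3.0 cm
Step 2: Crimp% = (3.0 / 45) * 100
Step 3: Crimp% = 0.066667 * 100 = 6.6667% ≈ 6.7%

6.7%


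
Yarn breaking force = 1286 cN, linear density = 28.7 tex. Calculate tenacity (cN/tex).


Formula: Tenacity = Breaking force / Linear density
Tenacity = 1286 cN / 28.7 tex
Tenacity = 44.81 cN/tex

44.81 cN/tex


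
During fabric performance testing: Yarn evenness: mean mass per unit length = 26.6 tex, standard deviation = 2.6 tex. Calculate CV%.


Formula: CV% = (standard deviation / mean) * 100
Step 1: Ratio = 2.6 / 26.6 = 0.097744
Step 2: CV% = 0.097744 * 100 = 9.7744% ≈ 9.8%

9.8%


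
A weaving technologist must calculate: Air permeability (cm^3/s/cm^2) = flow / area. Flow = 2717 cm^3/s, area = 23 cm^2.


Formula: Air Permeability = Airflow / Test Area
AP = 2717 cm^3/s / 23 cm^2
AP = 118.1 cm^3/s/cm^2

118.1 cm^3/s/cm^2


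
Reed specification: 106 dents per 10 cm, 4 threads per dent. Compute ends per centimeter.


Formula: EPC = (dents per 10 cm * ends per dent) / 10
Step 1: Total ends per 10 cm = 106 * 4 = 424
Step 2: EPC = 424 / 10 = 42.4 ends/cm

42.4 ends/cm


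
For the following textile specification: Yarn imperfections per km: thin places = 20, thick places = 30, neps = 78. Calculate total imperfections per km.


Formula: Total = thin places + thick places + neps
Total = 20 + 30 + 78
Total = 128 imperfections/km

128 imperfections/km


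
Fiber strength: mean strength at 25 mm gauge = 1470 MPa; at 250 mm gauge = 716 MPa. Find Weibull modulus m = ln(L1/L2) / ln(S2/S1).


Formula: m = ln(L1/L2) / ln(S2/S1)
Step 1: ln(L1/L2) = ln(25/250) = -2.30259
Step 2: S2/S1 = 716/1470 = 0.48707
Step 3: ln(S2/S1) = ln(0.48707) = -0.71935
Step 4: m = -2.30259 / -0.71935 = 3.20

3.20 (Weibull m)


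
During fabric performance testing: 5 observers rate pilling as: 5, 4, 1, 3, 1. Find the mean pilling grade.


Formula: Mean = sum / count
Sum = 5 + 4 + 1 + 3 + 1 = 14
Mean = 14 / 5 = 2.8

2.8


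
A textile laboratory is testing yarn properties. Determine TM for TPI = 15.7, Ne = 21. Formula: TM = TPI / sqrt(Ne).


Formula: TM = TPI / sqrt(Ne)
Step 1: sqrt(Ne) = sqrt(21) = 4.5826
Step 2: TM = 15.7 / 4.5826 = 3.43

3.43 TM


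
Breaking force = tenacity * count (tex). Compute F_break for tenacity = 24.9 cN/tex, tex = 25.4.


Formula: Breaking force = Tenacity * Linear density
F = 24.9 cN/tex * 25.4 tex
F = 632.46 cN

632.46 cN


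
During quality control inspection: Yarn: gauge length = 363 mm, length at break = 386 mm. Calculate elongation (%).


Formula: Elongation (%) = ((L_break - L0) / L0) * 100
Step 1: Extension = 386 - 363 = 23 mm
Step 2: Elongation = (23 / 363) * 100
Step 3: Elongation = 0.063361 * 100 = 6.3361% ≈ 6.3%

6.3%


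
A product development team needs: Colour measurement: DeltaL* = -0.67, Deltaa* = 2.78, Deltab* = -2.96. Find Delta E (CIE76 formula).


Formula: Delta E = sqrt(dL*^2 + da*^2 + db*^2)
Step 1: dL*^2 = (-0.67)^2 = 0.4489
Step 2: da*^2 = 2.78^2 = 7.7284
Step 3: db*^2 = (-2.96)^2 = 8.7616
Step 4: Sum = 0.4489 + 7.7284 + 8.7616 = 16.9389
Step 5: Delta E = sqrt(16.9389) = 4.12

4.12 Delta E


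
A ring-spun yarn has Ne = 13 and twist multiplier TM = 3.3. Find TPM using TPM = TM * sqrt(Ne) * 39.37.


Formula: TPM = TM * sqrt(Ne) * 39.37
Step 1: sqrt(Ne) = sqrt(13) = 3.6056
Step 2: TM * sqrt(Ne) = 3.3 * 3.6056 = 11.8985
Step 3: TPM = 11.8985 * 39.37 = 468 twists/m

468 twists/m


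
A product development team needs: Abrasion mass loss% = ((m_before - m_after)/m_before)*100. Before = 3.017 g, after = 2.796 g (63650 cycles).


Formula: Mass loss% = ((m_before - m_after) / m_before) * 100
Step 1: Mass loss = 3.017 - 2.796 = 0.221 g
Step 2: Ratio = 0.221 / 3.017 = 0.0732516
Step 3: Mass loss% = 0.0732516 * 100 = 7.32516% ≈ 7.33%

7.33%


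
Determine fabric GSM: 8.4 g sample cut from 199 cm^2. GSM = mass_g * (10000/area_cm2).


Formula: GSM = mass_g / area_m2
Step 1: Convert area: 199 cm^2 = 199 / 10000 = 0.0199 m^2
Step 2: GSM = 8.4 g / 0.0199 m^2 = 422.1 g/m^2

422.1 g/m^2


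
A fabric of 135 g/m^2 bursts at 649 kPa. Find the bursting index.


Formula: Bursting Index = Bursting Strength / Fabric GSM
BI = 649 kPa / 135 g/m^2
BI = 4.807 kPa/(g/m^2)

4.807 kPa/(g/m^2)


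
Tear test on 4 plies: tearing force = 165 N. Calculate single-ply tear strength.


Formula: Per-ply strength = Total force / Number of plies
Per-ply = 165 N / 4
Per-ply = 41.25 N

41.25 N


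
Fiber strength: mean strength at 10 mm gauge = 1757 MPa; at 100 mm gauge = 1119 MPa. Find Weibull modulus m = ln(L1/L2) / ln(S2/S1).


Formula: m = ln(L1/L2) / ln(S2/S1)
Step 1: ln(L1/L2) = ln(10/100) = -2.30259
Step 2: S2/S1 = 1119/1757 = 0.63688
Step 3: ln(S2/S1) = ln(0.63688) = -0.45117
Step 4: m = -2.30259 / -0.45117 = 5.10

5.10 (Weibull m)


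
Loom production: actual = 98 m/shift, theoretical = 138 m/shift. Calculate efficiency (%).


Formula: Efficiency% = (Actual output / Theoretical output) * 100
Efficiency% = (98 / 138) * 100
Efficiency% = 0.710145 * 100 = 71.0145% ≈ 71.0%

71.0%


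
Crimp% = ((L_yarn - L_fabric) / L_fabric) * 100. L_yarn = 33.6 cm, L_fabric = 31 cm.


Formula: Crimp% = ((L_yarn - L_fabric) / L_fabric) * 100
Step 1: Extension = 33.6 - 31 = 2.6 cm
Step 2: Crimp% = (2.6 / 31) * 100
Step 3: Crimp% = 0.083871 * 100 = 8.3871% ≈ 8.4%

8.4%


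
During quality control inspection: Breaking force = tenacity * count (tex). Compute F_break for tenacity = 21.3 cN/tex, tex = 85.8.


Formula: Breaking force = Tenacity * Linear density
F = 21.3 cN/tex * 85.8 tex
F = 1827.54 cN

1827.54 cN


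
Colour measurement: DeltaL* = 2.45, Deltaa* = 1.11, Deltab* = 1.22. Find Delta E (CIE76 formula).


Formula: Delta E = sqrt(dL*^2 + da*^2 + db*^2)
Step 1: dL*^2 = 2.45^2 = 6.0025
Step 2: da*^2 = 1.11^2 = 1.2321
Step 3: db*^2 = 1.22^2 = 1.4884
Step 4: Sum = 6.0025 + 1.2321 + 1.4884 = 8.723
Step 5: Delta E = sqrt(8.723) = 2.95

2.95 Delta E


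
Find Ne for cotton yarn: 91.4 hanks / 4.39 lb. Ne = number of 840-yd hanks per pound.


Formula: Ne = hanks / mass_lb
Substituting: Ne = 91.4 / 4.39
Ne = 20.8

20.8 Ne


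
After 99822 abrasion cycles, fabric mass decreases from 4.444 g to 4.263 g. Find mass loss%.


Formula: Mass loss% = ((m_before - m_after) / m_before) * 100
Step 1: Mass loss = 4.444 - 4.263 = 0.181 g
Step 2: Ratio = 0.181 / 4.444 = 0.0407291
Step 3: Mass loss% = 0.0407291 * 100 = 4.07291% ≈ 4.07%

4.07%


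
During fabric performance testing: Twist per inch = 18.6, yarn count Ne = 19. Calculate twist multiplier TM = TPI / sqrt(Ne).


Formula: TM = TPI / sqrt(Ne)
Step 1: sqrt(Ne) = sqrt(19) = 4.3589
Step 2: TM = 18.6 / 4.3589 = 4.27

4.27 TM


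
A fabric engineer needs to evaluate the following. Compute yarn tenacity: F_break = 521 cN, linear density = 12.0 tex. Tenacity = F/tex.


Formula: Tenacity = Breaking force / Linear density
Tenacity = 521 cN / 12.0 tex
Tenacity = 43.42 cN/tex

43.42 cN/tex


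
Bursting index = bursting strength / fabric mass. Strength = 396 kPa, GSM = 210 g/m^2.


Formula: Bursting Index = Bursting Strength / Fabric GSM
BI = 396 kPa / 210 g/m^2
BI = 1.886 kPa/(g/m^2)

1.886 kPa/(g/m^2)


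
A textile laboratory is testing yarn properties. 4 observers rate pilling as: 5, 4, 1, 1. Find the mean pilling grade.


Formula: Mean = sum / count
Sum = 5 + 4 + 1 + 1 = 11
Mean = 11 / 4 = 2.8

2.8


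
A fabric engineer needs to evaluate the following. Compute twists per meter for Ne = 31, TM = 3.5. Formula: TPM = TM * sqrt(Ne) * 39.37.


Formula: TPM = TM * sqrt(Ne) * 39.37
Step 1: sqrt(Ne) = sqrt(31) = 5.5678
Step 2: TM * sqrt(Ne) = 3.5 * 5.5678 = 19.4873
Step 3: TPM = 19.4873 * 39.37 = 767 twists/m

767 twists/m


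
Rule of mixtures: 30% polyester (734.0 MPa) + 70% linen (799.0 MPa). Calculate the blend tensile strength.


Formula: Blend property = (fraction_A * property_A) + (fraction_B * property_B)
Step 1: Contribution A = 30/100 * 734.0 MPa = 220.2 MPa
Step 2: Contribution B = 70/100 * 799.0 MPa = 559.3 MPa
Step 3: Blend tensile strength = 220.2 + 559.3 = 779.5 MPa

779.5 MPa


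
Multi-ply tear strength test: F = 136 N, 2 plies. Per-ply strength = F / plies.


Formula: Per-ply strength = Total force / Number of plies
Per-ply = 136 N / 2
Per-ply = 68 N

68 N


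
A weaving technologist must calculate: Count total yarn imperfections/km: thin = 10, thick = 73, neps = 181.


Formula: Total = thin places + thick places + neps
Total = 10 + 73 + 181
Total = 264 imperfections/km

264 imperfections/km


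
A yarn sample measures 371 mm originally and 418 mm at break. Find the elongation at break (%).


Formula: Elongation (%) = ((L_break - L0) / L0) * 100
Step 1: Extension = 418 - 371 = 47 mm
Step 2: Elongation = (47 / 371) * 100
Step 3: Elongation = 0.126685 * 100 = 12.6685% ≈ 12.7%

12.7%


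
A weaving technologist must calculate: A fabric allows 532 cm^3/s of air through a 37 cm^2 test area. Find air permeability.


Formula: Air Permeability = Airflow / Test Area
AP = 532 cm^3/s / 37 cm^2
AP = 14.4 cm^3/s/cm^2

14.4 cm^3/s/cm^2


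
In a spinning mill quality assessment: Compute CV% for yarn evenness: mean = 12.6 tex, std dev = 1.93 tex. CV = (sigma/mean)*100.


Formula: CV% = (standard deviation / mean) * 100
Step 1: Ratio = 1.93 / 12.6 = 0.153175
Step 2: CV% = 0.153175 * 100 = 15.3175% ≈ 15.3%

15.3%


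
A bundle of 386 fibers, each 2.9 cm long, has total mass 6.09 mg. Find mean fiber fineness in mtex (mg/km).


Formula: fineness (mtex) = mass (mg) / total length (km) = (mass_mg / total_length_m) * 1000
Step 1: Convert fiber length: 2.9 cm = 0.029 m
Step 2: Total fiber length = 386 * 0.029 = 11.194 m
Step 3: Linear density = 6.09 mg / 11.194 m = 0.5440 mg/m
Step 4: fineness = 0.5440 * 1000 = 544.0 mtex

544.0 mtex


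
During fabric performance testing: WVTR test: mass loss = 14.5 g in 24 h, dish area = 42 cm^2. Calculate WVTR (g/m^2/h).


Formula: WVTR = mass_loss / (area * time)
Step 1: Convert area: 42 cm^2 = 0.0042 m^2
Step 2: WVTR = 14.5 g / (0.0042 m^2 * 24 h)
Step 3: WVTR = 14.5 / 0.1008 = 143.8 g/m^2/h

143.8 g/m^2/h


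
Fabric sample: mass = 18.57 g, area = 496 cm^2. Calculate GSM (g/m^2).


Formula: GSM = mass_g / area_m2
Step 1: Convert area: 496 cm^2 = 496 / 10000 = 0.0496 m^2
Step 2: GSM = 18.57 g / 0.0496 m^2 = 374.4 g/m^2

374.4 g/m^2


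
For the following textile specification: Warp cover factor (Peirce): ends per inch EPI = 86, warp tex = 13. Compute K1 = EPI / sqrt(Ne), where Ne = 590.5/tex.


Formula: K1 = EPI / sqrt(Ne), with Ne = 590.5 / tex_warp
Step 1: Ne = 590.5 / 13 = 45.423
Step 2: sqrt(Ne) = sqrt(45.423) = 6.7397
Step 3: K1 = 86 / 6.7397 = 12.8

12.8


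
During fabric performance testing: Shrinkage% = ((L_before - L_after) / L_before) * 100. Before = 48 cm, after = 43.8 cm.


Formula: Shrinkage% = ((L_before - L_after) / L_before) * 100
Step 1: Shrinkage = 48 - 43.8 = 4.2 cm
Step 2: Shrinkage% = (4.2 / 48) * 100
Step 3: Shrinkage% = 0.0875 * 100 = 8.75% ≈ 8.8%

8.8%


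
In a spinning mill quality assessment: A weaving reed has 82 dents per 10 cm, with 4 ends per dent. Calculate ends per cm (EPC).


Formula: EPC = (dents per 10 cm * ends per dent) / 10
Step 1: Total ends per 10 cm = 82 * 4 = 328
Step 2: EPC = 328 / 10 = 32.8 ends/cm

32.8 ends/cm


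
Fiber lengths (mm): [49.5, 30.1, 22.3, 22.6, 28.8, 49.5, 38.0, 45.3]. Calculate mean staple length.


Formula: Mean = sum of lengths / count
Sum = 49.5 + 30.1 + 22.3 + 22.6 + 28.8 + 49.5 + 38.0 + 45.3
Sum = 286.1 mm
Mean = 286.1 / 8 = 35.76 mm

35.76 mm


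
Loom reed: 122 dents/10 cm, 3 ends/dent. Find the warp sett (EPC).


Formula: EPC = (dents per 10 cm * ends per dent) / 10
Step 1: Total ends per 10 cm = 122 * 3 = 366
Step 2: EPC = 366 / 10 = 36.6 ends/cm

36.6 ends/cm


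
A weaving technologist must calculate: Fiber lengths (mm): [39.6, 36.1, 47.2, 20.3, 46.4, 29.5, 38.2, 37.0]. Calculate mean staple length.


Formula: Mean = sum of lengths / count
Sum = 39.6 + 36.1 + 47.2 + 20.3 + 46.4 + 29.5 + 38.2 + 37.0
Sum = 294.3 mm
Mean = 294.3 / 8 = 36.79 mm

36.79 mm


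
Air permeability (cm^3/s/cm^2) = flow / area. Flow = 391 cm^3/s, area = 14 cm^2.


Formula: Air Permeability = Airflow / Test Area
AP = 391 cm^3/s / 14 cm^2
AP = 27.9 cm^3/s/cm^2

27.9 cm^3/s/cm^2


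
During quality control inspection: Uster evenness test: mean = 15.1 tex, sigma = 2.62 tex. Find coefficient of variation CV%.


Formula: CV% = (standard deviation / mean) * 100
Step 1: Ratio = 2.62 / 15.1 = 0.17351
Step 2: CV% = 0.17351 * 100 = 17.351% ≈ 17.4%

17.4%


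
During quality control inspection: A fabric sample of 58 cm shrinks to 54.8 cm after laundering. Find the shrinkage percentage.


Formula: Shrinkage% = ((L_before - L_after) / L_before) * 100
Step 1: Shrinkage = 58 - 54.8 = 3.2 cm
Step 2: Shrinkage% = (3.2 / 58) * 100
Step 3: Shrinkage% = 0.055172 * 100 = 5.5172% ≈ 5.5%

5.5%


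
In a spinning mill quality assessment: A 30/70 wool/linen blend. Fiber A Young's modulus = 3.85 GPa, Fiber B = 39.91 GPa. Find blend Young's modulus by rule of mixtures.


Formula: Blend property = (fraction_A * property_A) + (fraction_B * property_B)
Step 1: Contribution A = 30/100 * 3.85 GPa = 1.155 GPa
Step 2: Contribution B = 70/100 * 39.91 GPa = 27.937 GPa
Step 3: Blend Young's modulus = 1.155 + 27.937 = 29.092 GPa

29.092 GPa


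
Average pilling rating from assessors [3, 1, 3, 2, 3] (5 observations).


Formula: Mean = sum / count
Sum = 3 + 1 + 3 + 2 + 3 = 12
Mean = 12 / 5 = 2.4

2.4


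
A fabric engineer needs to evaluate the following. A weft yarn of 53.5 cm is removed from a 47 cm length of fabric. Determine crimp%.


Formula: Crimp% = ((L_yarn - L_fabric) / L_fabric) * 100
Step 1: Extension = 53.5 - 47 = 6.5 cm
Step 2: Crimp% = (6.5 / 47) * 100
Step 3: Crimp% = 0.138298 * 100 = 13.8298% ≈ 13.8%

13.8%


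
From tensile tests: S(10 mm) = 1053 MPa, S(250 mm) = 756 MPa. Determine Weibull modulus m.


Formula: m = ln(L1/L2) / ln(S2/S1)
Step 1: ln(L1/L2) = ln(10/250) = -3.21888
Step 2: S2/S1 = 756/1053 = 0.71795
Step 3: ln(S2/S1) = ln(0.71795) = -0.33136
Step 4: m = -3.21888 / -0.33136 = 9.71

9.71 (Weibull m)


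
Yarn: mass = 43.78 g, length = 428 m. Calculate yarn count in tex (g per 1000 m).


Formula: Tex = (mass_g / length_m) * 1000
Substituting: Tex = (43.78 / 428) * 1000
Intermediate: 43.78 / 428 = 0.10228972 g/m
Tex = 0.10228972 * 1000 = 102.29 tex

102.29 tex


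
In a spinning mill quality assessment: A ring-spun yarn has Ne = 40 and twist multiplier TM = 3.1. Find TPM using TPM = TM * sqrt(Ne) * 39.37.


Formula: TPM = TM * sqrt(Ne) * 39.37
Step 1: sqrt(Ne) = sqrt(40) = 6.3246
Step 2: TM * sqrt(Ne) = 3.1 * 6.3246 = 19.6063
Step 3: TPM = 19.6063 * 39.37 = 772 twists/m

772 twists/m


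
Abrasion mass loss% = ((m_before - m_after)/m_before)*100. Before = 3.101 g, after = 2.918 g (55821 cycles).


Formula: Mass loss% = ((m_before - m_after) / m_before) * 100
Step 1: Mass loss = 3.101 - 2.918 = 0.183 g
Step 2: Ratio = 0.183 / 3.101 = 0.0590132
Step 3: Mass loss% = 0.0590132 * 100 = 5.90132% ≈ 5.90%

5.90%


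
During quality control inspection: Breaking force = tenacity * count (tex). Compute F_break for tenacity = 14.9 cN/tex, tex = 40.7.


Formula: Breaking force = Tenacity * Linear density
F = 14.9 cN/tex * 40.7 tex
F = 606.43 cN

606.43 cN


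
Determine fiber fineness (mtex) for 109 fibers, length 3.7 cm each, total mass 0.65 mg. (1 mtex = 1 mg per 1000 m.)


Formula: fineness (mtex) = mass (mg) / total length (km) = (mass_mg / total_length_m) * 1000
Step 1: Convert fiber length: 3.7 cm = 0.037 m
Step 2: Total fiber length = 109 * 0.037 = 4.033 m
Step 3: Linear density = 0.65 mg / 4.033 m = 0.1612 mg/m
Step 4: fineness = 0.1612 * 1000 = 161.2 mtex

161.2 mtex


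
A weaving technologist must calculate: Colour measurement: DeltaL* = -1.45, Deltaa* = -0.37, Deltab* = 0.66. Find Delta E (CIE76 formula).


Formula: Delta E = sqrt(dL*^2 + da*^2 + db*^2)
Step 1: dL*^2 = (-1.45)^2 = 2.1025
Step 2: da*^2 = (-0.37)^2 = 0.1369
Step 3: db*^2 = 0.66^2 = 0.4356
Step 4: Sum = 2.1025 + 0.1369 + 0.4356 = 2.675
Step 5: Delta E = sqrt(2.675) = 1.64

1.64 Delta E


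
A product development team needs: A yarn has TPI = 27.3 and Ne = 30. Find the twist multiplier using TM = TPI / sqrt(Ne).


Formula: TM = TPI / sqrt(Ne)
Step 1: sqrt(Ne) = sqrt(30) = 5.4772
Step 2: TM = 27.3 / 5.4772 = 4.98

4.98 TM


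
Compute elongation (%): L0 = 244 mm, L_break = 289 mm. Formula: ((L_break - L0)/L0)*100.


Formula: Elongation (%) = ((L_break - L0) / L0) * 100
Step 1: Extension = 289 - 244 = 45 mm
Step 2: Elongation = (45 / 244) * 100
Step 3: Elongation = 0.184426 * 100 = 18.4426% ≈ 18.4%

18.4%


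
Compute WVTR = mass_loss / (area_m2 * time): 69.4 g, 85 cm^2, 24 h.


Formula: WVTR = mass_loss / (area * time)
Step 1: Convert area: 85 cm^2 = 0.0085 m^2
Step 2: WVTR = 69.4 g / (0.0085 m^2 * 24 h)
Step 3: WVTR = 69.4 / 0.204 = 340.2 g/m^2/h

340.2 g/m^2/h


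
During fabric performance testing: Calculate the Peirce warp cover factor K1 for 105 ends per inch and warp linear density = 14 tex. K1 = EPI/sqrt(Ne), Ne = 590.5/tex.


Formula: K1 = EPI / sqrt(Ne), with Ne = 590.5 / tex_warp
Step 1: Ne = 590.5 / 14 = 42.179
Step 2: sqrt(Ne) = sqrt(42.179) = 6.4945
Step 3: K1 = 105 / 6.4945 = 16.2

16.2


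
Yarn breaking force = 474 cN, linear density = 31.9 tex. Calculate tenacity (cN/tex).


Formula: Tenacity = Breaking force / Linear density
Tenacity = 474 cN / 31.9 tex
Tenacity = 14.86 cN/tex

14.86 cN/tex


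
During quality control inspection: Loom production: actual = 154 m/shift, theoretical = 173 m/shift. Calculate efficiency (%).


Formula: Efficiency% = (Actual output / Theoretical output) * 100
Efficiency% = (154 / 173) * 100
Efficiency% = 0.890173 * 100 = 89.0173% ≈ 89.0%

89.0%


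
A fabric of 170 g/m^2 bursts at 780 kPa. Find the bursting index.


Formula: Bursting Index = Bursting Strength / Fabric GSM
BI = 780 kPa / 170 g/m^2
BI = 4.588 kPa/(g/m^2)

4.588 kPa/(g/m^2)


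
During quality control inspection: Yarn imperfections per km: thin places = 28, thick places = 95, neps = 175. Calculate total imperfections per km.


Formula: Total = thin places + thick places + neps
Total = 28 + 95 + 175
Total = 298 imperfections/km

298 imperfections/km


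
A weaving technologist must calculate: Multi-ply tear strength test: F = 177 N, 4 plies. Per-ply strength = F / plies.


Formula: Per-ply strength = Total force / Number of plies
Per-ply = 177 N / 4
Per-ply = 44.25 N

44.25 N


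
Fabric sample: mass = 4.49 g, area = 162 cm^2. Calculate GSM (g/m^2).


Formula: GSM = mass_g / area_m2
Step 1: Convert area: 162 cm^2 = 162 / 10000 = 0.0162 m^2
Step 2: GSM = 4.49 g / 0.0162 m^2 = 277.2 g/m^2

277.2 g/m^2


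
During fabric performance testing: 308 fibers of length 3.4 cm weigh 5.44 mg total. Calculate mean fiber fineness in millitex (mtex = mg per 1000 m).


Formula: fineness (mtex) = mass (mg) / total length (km) = (mass_mg / total_length_m) * 1000
Step 1: Convert fiber length: 3.4 cm = 0.034 m
Step 2: Total fiber length = 308 * 0.034 = 10.472 m
Step 3: Linear density = 5.44 mg / 10.472 m = 0.5195 mg/m
Step 4: fineness = 0.5195 * 1000 = 519.5 mtex

519.5 mtex


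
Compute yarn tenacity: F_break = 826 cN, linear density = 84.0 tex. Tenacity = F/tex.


Formula: Tenacity = Breaking force / Linear density
Tenacity = 826 cN / 84.0 tex
Tenacity = 9.83 cN/tex

9.83 cN/tex


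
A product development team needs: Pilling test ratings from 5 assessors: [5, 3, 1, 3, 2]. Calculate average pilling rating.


Formula: Mean = sum / count
Sum = 5 + 3 + 1 + 3 + 2 = 14
Mean = 14 / 5 = 2.8

2.8


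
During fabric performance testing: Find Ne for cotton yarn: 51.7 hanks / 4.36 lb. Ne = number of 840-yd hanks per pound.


Formula: Ne = hanks / mass_lb
Substituting: Ne = 51.7 / 4.36
Ne = 11.9

11.9 Ne


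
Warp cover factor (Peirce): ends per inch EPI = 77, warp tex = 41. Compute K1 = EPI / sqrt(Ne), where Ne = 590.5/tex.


Formula: K1 = EPI / sqrt(Ne), with Ne = 590.5 / tex_warp
Step 1: Ne = 590.5 / 41 = 14.402
Step 2: sqrt(Ne) = sqrt(14.402) = 3.795
Step 3: K1 = 77 / 3.795 = 20.3

20.3


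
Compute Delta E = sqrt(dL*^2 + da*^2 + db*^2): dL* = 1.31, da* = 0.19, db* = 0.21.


Formula: Delta E = sqrt(dL*^2 + da*^2 + db*^2)
Step 1: dL*^2 = 1.31^2 = 1.7161
Step 2: da*^2 = 0.19^2 = 0.0361
Step 3: db*^2 = 0.21^2 = 0.0441
Step 4: Sum = 1.7161 + 0.0361 + 0.0441 = 1.7963
Step 5: Delta E = sqrt(1.7963) = 1.34

1.34 Delta E


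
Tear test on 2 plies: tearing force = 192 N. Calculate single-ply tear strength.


Formula: Per-ply strength = Total force / Number of plies
Per-ply = 192 N / 2
Per-ply = 96 N

96 N


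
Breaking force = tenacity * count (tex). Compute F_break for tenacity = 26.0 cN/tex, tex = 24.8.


Formula: Breaking force = Tenacity * Linear density
F = 26.0 cN/tex * 24.8 tex
F = 644.80 cN

644.80 cN


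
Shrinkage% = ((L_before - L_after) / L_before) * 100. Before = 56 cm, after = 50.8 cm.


Formula: Shrinkage% = ((L_before - L_after) / L_before) * 100
Step 1: Shrinkage = 56 - 50.8 = 5.2 cm
Step 2: Shrinkage% = (5.2 / 56) * 100
Step 3: Shrinkage% = 0.092857 * 100 = 9.2857% ≈ 9.3%

9.3%


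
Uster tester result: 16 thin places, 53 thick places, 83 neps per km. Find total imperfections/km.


Formula: Total = thin places + thick places + neps
Total = 16 + 53 + 83
Total = 152 imperfections/km

152 imperfections/km


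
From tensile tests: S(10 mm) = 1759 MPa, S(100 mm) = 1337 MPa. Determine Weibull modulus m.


Formula: m = ln(L1/L2) / ln(S2/S1)
Step 1: ln(L1/L2) = ln(10/100) = -2.30259
Step 2: S2/S1 = 1337/1759 = 0.76009
Step 3: ln(S2/S1) = ln(0.76009) = -0.27432
Step 4: m = -2.30259 / -0.27432 = 8.39

8.39 (Weibull m)


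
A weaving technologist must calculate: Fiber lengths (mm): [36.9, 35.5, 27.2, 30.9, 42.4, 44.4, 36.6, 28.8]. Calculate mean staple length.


Formula: Mean = sum of lengths / count
Sum = 36.9 + 35.5 + 27.2 + 30.9 + 42.4 + 44.4 + 36.6 + 28.8
Sum = 282.7 mm
Mean = 282.7 / 8 = 35.34 mm

35.34 mm


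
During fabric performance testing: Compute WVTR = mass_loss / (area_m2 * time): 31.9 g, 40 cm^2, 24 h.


Formula: WVTR = mass_loss / (area * time)
Step 1: Convert area: 40 cm^2 = 0.004 m^2
Step 2: WVTR = 31.9 g / (0.004 m^2 * 24 h)
Step 3: WVTR = 31.9 / 0.096 = 332.3 g/m^2/h

332.3 g/m^2/h


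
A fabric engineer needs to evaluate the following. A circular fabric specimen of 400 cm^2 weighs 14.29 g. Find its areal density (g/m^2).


Formula: GSM = mass_g / area_m2
Step 1: Convert area: 400 cm^2 = 400 / 10000 = 0.04 m^2
Step 2: GSM = 14.29 g / 0.04 m^2 = 357.3 g/m^2

357.3 g/m^2


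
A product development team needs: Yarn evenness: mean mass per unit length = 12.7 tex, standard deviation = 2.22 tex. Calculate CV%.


Formula: CV% = (standard deviation / mean) * 100
Step 1: Ratio = 2.22 / 12.7 = 0.174803
Step 2: CV% = 0.174803 * 100 = 17.4803% ≈ 17.5%

17.5%


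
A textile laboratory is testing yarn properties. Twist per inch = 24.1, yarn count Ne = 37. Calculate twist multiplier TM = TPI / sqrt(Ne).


Formula: TM = TPI / sqrt(Ne)
Step 1: sqrt(Ne) = sqrt(37) = 6.0828
Step 2: TM = 24.1 / 6.0828 = 3.96

3.96 TM


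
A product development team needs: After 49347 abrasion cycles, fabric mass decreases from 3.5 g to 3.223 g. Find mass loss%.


Formula: Mass loss% = ((m_before - m_after) / m_before) * 100
Step 1: Mass loss = 3.5 - 3.223 = 0.277 g
Step 2: Ratio = 0.277 / 3.5 = 0.0791429
Step 3: Mass loss% = 0.0791429 * 100 = 7.91429% ≈ 7.91%

7.91%


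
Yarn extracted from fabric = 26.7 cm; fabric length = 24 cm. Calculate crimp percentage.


Formula: Crimp% = ((L_yarn - L_fabric) / L_fabric) * 100
Step 1: Extension = 26.7 - 24 = 2.7 cm
Step 2: Crimp% = (2.7 / 24) * 100
Step 3: Crimp% = 0.1125 * 100 = 11.25% ≈ 11.3%

11.3%


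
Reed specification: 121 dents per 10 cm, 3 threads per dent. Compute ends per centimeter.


Formula: EPC = (dents per 10 cm * ends per dent) / 10
Step 1: Total ends per 10 cm = 121 * 3 = 363
Step 2: EPC = 363 / 10 = 36.3 ends/cm

36.3 ends/cm


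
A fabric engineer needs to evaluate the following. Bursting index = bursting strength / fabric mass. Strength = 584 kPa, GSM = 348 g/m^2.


Formula: Bursting Index = Bursting Strength / Fabric GSM
BI = 584 kPa / 348 g/m^2
BI = 1.678 kPa/(g/m^2)

1.678 kPa/(g/m^2)


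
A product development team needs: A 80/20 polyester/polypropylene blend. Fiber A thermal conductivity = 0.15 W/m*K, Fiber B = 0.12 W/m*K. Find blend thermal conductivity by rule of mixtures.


Formula: Blend property = (fraction_A * property_A) + (fraction_B * property_B)
Step 1: Contribution A = 80/100 * 0.15 W/m*K = 0.12 W/m*K
Step 2: Contribution B = 20/100 * 0.12 W/m*K = 0.024 W/m*K
Step 3: Blend thermal conductivity = 0.12 + 0.024 = 0.144 W/m*K

0.144 W/m*K


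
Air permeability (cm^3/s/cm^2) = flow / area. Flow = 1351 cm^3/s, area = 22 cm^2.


Formula: Air Permeability = Airflow / Test Area
AP = 1351 cm^3/s / 22 cm^2
AP = 61.4 cm^3/s/cm^2

61.4 cm^3/s/cm^2


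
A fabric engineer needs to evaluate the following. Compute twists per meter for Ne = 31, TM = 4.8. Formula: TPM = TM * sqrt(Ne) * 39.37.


Formula: TPM = TM * sqrt(Ne) * 39.37
Step 1: sqrt(Ne) = sqrt(31) = 5.5678
Step 2: TM * sqrt(Ne) = 4.8 * 5.5678 = 26.7254
Step 3: TPM = 26.7254 * 39.37 = 1052 twists/m

1052 twists/m


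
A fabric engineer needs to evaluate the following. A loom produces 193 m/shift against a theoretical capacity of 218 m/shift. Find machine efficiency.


Formula: Efficiency% = (Actual output / Theoretical output) * 100
Efficiency% = (193 / 218) * 100
Efficiency% = 0.885321 * 100 = 88.5321% ≈ 88.5%

88.5%


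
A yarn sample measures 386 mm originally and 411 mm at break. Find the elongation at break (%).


Formula: Elongation (%) = ((L_break - L0) / L0) * 100
Step 1: Extension = 411 - 386 = 25 mm
Step 2: Elongation = (25 / 386) * 100
Step 3: Elongation = 0.064767 * 100 = 6.4767% ≈ 6.5%

6.5%


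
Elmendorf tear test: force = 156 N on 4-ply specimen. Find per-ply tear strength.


Formula: Per-ply strength = Total force / Number of plies
Per-ply = 156 N / 4
Per-ply = 39 N

39 N


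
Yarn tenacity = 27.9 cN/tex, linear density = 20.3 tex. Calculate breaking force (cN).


Formula: Breaking force = Tenacity * Linear density
F = 27.9 cN/tex * 20.3 tex
F = 566.37 cN

566.37 cN


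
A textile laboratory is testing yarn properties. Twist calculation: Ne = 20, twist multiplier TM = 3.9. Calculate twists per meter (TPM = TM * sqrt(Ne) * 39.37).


Formula: TPM = TM * sqrt(Ne) * 39.37
Step 1: sqrt(Ne) = sqrt(20) = 4.4721
Step 2: TM * sqrt(Ne) = 3.9 * 4.4721 = 17.4412
Step 3: TPM = 17.4412 * 39.37 = 687 twists/m

687 twists/m


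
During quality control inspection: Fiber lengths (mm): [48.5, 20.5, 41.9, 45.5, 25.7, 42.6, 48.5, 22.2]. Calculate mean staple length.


Formula: Mean = sum of lengths / count
Sum = 48.5 + 20.5 + 41.9 + 45.5 + 25.7 + 42.6 + 48.5 + 22.2
Sum = 295.4 mm
Mean = 295.4 / 8 = 36.93 mm

36.93 mm


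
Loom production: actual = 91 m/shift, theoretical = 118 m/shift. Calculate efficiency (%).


Formula: Efficiency% = (Actual output / Theoretical output) * 100
Efficiency% = (91 / 118) * 100
Efficiency% = 0.771186 * 100 = 77.1186% ≈ 77.1%

77.1%


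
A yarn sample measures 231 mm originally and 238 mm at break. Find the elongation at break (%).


Formula: Elongation (%) = ((L_break - L0) / L0) * 100
Step 1: Extension = 238 - 231 = 7 mm
Step 2: Elongation = (7 / 231) * 100
Step 3: Elongation = 0.030303 * 100 = 3.0303% ≈ 3.0%

3.0%


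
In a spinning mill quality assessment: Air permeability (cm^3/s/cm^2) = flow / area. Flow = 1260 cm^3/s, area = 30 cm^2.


Formula: Air Permeability = Airflow / Test Area
AP = 1260 cm^3/s / 30 cm^2
AP = 42.0 cm^3/s/cm^2

42.0 cm^3/s/cm^2


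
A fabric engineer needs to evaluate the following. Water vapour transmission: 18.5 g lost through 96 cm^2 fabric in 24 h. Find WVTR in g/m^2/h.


Formula: WVTR = mass_loss / (area * time)
Step 1: Convert area: 96 cm^2 = 0.0096 m^2
Step 2: WVTR = 18.5 g / (0.0096 m^2 * 24 h)
Step 3: WVTR = 18.5 / 0.2304 = 80.3 g/m^2/h

80.3 g/m^2/h


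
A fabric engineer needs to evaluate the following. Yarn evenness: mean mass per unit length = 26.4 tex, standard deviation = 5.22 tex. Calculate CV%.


Formula: CV% = (standard deviation / mean) * 100
Step 1: Ratio = 5.22 / 26.4 = 0.197727
Step 2: CV% = 0.197727 * 100 = 19.7727% ≈ 19.8%

19.8%


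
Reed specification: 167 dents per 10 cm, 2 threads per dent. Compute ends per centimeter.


Formula: EPC = (dents per 10 cm * ends per dent) / 10
Step 1: Total ends per 10 cm = 167 * 2 = 334
Step 2: EPC = 334 / 10 = 33.4 ends/cm

33.4 ends/cm


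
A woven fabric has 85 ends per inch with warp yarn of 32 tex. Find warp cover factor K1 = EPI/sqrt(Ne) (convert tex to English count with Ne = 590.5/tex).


Formula: K1 = EPI / sqrt(Ne), with Ne = 590.5 / tex_warp
Step 1: Ne = 590.5 / 32 = 18.453
Step 2: sqrt(Ne) = sqrt(18.453) = 4.2957
Step 3: K1 = 85 / 4.2957 = 19.8

19.8


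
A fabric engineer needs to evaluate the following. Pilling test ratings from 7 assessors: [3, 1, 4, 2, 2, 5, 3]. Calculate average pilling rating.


Formula: Mean = sum / count
Sum = 3 + 1 + 4 + 2 + 2 + 5 + 3 = 20
Mean = 20 / 7 = 2.9

2.9


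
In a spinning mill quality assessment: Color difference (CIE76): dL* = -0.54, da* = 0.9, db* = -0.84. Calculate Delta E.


Formula: Delta E = sqrt(dL*^2 + da*^2 + db*^2)
Step 1: dL*^2 = (-0.54)^2 = 0.2916
Step 2: da*^2 = 0.9^2 = 0.81
Step 3: db*^2 = (-0.84)^2 = 0.7056
Step 4: Sum = 0.2916 + 0.81 + 0.7056 = 1.8072
Step 5: Delta E = sqrt(1.8072) = 1.34

1.34 Delta E


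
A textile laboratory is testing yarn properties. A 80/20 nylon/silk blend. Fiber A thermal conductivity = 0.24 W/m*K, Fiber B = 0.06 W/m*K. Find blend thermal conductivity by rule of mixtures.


Formula: Blend property = (fraction_A * property_A) + (fraction_B * property_B)
Step 1: Contribution A = 80/100 * 0.24 W/m*K = 0.192 W/m*K
Step 2: Contribution B = 20/100 * 0.06 W/m*K = 0.012 W/m*K
Step 3: Blend thermal conductivity = 0.192 + 0.012 = 0.204 W/m*K

0.204 W/m*K


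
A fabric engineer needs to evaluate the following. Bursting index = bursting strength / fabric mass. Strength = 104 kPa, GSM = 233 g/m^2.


Formula: Bursting Index = Bursting Strength / Fabric GSM
BI = 104 kPa / 233 g/m^2
BI = 0.446 kPa/(g/m^2)

0.446 kPa/(g/m^2)


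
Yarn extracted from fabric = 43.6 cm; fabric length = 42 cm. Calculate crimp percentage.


Formula: Crimp% = ((L_yarn - L_fabric) / L_fabric) * 100
Step 1: Extension = 43.6 - 42 = 1.6 cm
Step 2: Crimp% = (1.6 / 42) * 100
Step 3: Crimp% = 0.038095 * 100 = 3.8095% ≈ 3.8%

3.8%


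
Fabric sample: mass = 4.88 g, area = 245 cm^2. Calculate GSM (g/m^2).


Formula: GSM = mass_g / area_m2
Step 1: Convert area: 245 cm^2 = 245 / 10000 = 0.0245 m^2
Step 2: GSM = 4.88 g / 0.0245 m^2 = 199.2 g/m^2

199.2 g/m^2


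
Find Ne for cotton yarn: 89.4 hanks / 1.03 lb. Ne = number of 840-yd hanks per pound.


Formula: Ne = hanks / mass_lb
Substituting: Ne = 89.4 / 1.03
Ne = 86.8

86.8 Ne


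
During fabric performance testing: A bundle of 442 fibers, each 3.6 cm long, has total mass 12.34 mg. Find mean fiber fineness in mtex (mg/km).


Formula: fineness (mtex) = mass (mg) / total length (km) = (mass_mg / total_length_m) * 1000
Step 1: Convert fiber length: 3.6 cm = 0.036 m
Step 2: Total fiber length = 442 * 0.036 = 15.912 m
Step 3: Linear density = 12.34 mg / 15.912 m = 0.7755 mg/m
Step 4: fineness = 0.7755 * 1000 = 775.5 mtex

775.5 mtex


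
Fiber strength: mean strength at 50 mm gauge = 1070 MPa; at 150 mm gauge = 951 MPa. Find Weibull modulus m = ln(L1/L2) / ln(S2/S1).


Formula: m = ln(L1/L2) / ln(S2/S1)
Step 1: ln(L1/L2) = ln(50/150) = -1.09861
Step 2: S2/S1 = 951/1070 = 0.88879
Step 3: ln(S2/S1) = ln(0.88879) = -0.11789
Step 4: m = -1.09861 / -0.11789 = 9.32

9.32 (Weibull m)


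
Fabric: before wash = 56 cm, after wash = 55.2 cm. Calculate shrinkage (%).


Formula: Shrinkage% = ((L_before - L_after) / L_before) * 100
Step 1: Shrinkage = 56 - 55.2 = 0.8 cm
Step 2: Shrinkage% = (0.8 / 56) * 100
Step 3: Shrinkage% = 0.014286 * 100 = 1.4286% ≈ 1.4%

1.4%


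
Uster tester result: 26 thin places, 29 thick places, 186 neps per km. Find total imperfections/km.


Formula: Total = thin places + thick places + neps
Total = 26 + 29 + 186
Total = 241 imperfections/km

241 imperfections/km


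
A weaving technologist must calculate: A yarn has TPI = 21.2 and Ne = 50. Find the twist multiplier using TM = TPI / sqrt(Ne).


Formula: TM = TPI / sqrt(Ne)
Step 1: sqrt(Ne) = sqrt(50) = 7.0711
Step 2: TM = 21.2 / 7.0711 = 3.00

3.00 TM


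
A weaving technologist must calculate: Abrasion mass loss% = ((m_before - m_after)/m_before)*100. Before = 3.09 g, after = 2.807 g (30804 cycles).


Formula: Mass loss% = ((m_before - m_after) / m_before) * 100
Step 1: Mass loss = 3.09 - 2.807 = 0.283 g
Step 2: Ratio = 0.283 / 3.09 = 0.0915858
Step 3: Mass loss% = 0.0915858 * 100 = 9.15858% ≈ 9.16%

9.16%
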